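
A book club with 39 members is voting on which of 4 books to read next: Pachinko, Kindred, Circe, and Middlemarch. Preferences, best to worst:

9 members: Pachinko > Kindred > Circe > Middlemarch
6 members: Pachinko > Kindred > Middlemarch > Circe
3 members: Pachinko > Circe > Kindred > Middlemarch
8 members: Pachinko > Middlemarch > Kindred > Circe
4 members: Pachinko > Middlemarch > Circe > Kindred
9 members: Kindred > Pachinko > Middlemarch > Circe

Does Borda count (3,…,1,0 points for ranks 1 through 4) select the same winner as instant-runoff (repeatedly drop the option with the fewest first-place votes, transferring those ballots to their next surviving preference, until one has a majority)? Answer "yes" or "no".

Borda — scores: Pachinko 108, Kindred 68, Circe 19, Middlemarch 39. Winner: Pachinko.
Instant-runoff — R1 Pachinko 30, Kindred 9, Circe 0, Middlemarch 0 (Pachinko winner). Winner: Pachinko.
The two methods agree.

yes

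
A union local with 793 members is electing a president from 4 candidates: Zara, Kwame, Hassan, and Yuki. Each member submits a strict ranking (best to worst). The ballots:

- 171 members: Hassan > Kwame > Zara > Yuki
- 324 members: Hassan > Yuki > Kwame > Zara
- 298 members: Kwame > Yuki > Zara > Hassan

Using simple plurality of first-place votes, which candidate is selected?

First-place votes: Zara 0, Kwame 298, Hassan 495, Yuki 0.
Hassan has the most first-place votes.

Hassan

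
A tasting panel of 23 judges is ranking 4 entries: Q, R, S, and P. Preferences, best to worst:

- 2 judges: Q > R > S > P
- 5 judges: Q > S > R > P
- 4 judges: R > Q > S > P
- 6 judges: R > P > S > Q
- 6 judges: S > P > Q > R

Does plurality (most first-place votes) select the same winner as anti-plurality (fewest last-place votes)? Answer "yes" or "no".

no

Plurality — first-place votes: Q 7, R 10, S 6, P 0. Winner: R.
Anti-plurality — last-place votes: Q 6, R 6, S 0, P 11. Winner: S.
The two methods disagree.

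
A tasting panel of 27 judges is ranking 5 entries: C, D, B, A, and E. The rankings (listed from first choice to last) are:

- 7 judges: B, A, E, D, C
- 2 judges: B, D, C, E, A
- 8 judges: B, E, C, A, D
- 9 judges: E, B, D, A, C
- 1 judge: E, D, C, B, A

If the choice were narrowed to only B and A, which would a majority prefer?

B

Voters preferring B to A: 27; preferring A to B: 0.
B wins the head-to-head.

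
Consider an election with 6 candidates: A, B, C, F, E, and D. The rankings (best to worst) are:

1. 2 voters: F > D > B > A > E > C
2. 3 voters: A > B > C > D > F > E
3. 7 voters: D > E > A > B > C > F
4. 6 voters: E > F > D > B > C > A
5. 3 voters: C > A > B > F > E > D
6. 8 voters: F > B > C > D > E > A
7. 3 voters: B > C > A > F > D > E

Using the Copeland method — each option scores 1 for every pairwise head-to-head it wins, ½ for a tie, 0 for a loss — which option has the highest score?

B

A: ties F; loses to B, C, E, and D → score 0.5.
B: beats A, C, E, and D; ties F → score 4.5.
C: beats A, E, and D; ties F; loses to B → score 3.5.
F: beats E and D; ties A, B, and C → score 3.5.
E: beats A; loses to B, C, F, and D → score 1.
D: beats A and E; loses to B, C, and F → score 2.
B has the best pairwise record.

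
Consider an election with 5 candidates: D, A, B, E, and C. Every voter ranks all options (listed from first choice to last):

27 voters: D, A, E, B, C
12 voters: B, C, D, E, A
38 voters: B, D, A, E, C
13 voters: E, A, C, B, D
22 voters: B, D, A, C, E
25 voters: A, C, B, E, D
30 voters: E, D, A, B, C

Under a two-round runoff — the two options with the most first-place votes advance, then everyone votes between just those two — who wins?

Round 1 first-place votes: D 27, A 25, B 72, E 43, C 0.
B and E advance.
Runoff: B is preferred to E by 97 voters; E by 70.
B wins the runoff.

B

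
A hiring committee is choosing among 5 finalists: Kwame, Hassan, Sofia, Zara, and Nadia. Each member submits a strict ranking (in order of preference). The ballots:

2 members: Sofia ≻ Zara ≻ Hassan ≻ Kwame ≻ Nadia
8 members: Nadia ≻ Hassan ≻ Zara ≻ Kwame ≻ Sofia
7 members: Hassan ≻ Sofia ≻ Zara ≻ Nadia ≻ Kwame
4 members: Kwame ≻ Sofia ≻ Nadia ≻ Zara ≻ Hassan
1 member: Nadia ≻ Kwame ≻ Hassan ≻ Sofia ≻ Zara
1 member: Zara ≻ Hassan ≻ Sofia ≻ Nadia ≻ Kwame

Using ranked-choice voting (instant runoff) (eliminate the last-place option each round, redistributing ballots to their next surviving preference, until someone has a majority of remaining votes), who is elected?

Round 1: Kwame 4, Hassan 7, Sofia 2, Zara 1, Nadia 9. Eliminate Zara.
Round 2: Kwame 4, Hassan 8, Sofia 2, Nadia 9. Eliminate Sofia.
Round 3: Kwame 4, Hassan 10, Nadia 9. Eliminate Kwame.
Round 4: Hassan 10, Nadia 13. Nadia has a majority.

Nadia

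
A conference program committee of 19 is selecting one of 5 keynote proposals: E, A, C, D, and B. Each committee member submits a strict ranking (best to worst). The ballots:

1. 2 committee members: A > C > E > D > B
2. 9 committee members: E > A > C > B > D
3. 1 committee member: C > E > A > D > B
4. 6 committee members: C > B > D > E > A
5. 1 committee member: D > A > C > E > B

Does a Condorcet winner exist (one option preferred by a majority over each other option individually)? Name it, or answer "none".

Checking pairwise contests:
C beats E 10–9.
E beats A 16–3.
A beats C 12–7.
E beats D 12–7.
E beats B 13–6.
Every option loses at least one head-to-head, so there is no Condorcet winner.

none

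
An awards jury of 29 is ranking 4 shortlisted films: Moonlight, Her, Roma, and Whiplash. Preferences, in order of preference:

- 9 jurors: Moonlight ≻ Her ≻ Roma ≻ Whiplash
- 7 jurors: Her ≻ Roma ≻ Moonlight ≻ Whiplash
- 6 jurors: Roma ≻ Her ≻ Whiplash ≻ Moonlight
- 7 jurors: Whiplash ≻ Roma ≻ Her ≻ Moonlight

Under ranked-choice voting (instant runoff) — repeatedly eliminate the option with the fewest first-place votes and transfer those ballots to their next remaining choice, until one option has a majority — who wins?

Her

Round 1: Moonlight 9, Her 7, Roma 6, Whiplash 7. Eliminate Roma.
Round 2: Moonlight 9, Her 13, Whiplash 7. Eliminate Whiplash.
Round 3: Moonlight 9, Her 20. Her has a majority.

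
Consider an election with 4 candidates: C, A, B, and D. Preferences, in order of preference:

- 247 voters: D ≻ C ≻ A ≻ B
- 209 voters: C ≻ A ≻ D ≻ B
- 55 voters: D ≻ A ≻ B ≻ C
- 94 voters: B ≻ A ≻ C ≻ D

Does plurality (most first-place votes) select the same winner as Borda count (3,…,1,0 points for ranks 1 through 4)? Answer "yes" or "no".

Plurality — first-place votes: C 209, A 0, B 94, D 302. Winner: D.
Borda — scores: C 1215, A 963, B 337, D 1115. Winner: C.
The two methods disagree.

no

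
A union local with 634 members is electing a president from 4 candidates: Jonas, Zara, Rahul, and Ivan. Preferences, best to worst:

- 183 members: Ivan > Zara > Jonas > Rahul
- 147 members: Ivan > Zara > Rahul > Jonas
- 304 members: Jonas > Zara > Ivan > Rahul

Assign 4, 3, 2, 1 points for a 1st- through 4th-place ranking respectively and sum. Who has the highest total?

Jonas: 183·2 + 147·1 + 304·4 = 1729
Zara: 183·3 + 147·3 + 304·3 = 1902
Rahul: 183·1 + 147·2 + 304·1 = 781
Ivan: 183·4 + 147·4 + 304·2 = 1928
Ivan has the highest Borda score (1928).

Ivan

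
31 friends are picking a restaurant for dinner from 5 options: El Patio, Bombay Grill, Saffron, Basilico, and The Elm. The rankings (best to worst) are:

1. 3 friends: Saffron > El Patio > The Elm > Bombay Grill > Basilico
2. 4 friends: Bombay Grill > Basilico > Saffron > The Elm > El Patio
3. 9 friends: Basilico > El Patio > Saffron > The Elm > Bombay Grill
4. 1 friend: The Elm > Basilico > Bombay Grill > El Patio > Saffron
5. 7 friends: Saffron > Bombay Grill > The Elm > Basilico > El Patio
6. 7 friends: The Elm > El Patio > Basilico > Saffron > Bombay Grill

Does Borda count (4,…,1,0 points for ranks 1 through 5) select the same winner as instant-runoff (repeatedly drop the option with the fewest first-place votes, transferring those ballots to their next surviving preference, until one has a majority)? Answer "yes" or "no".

Borda — scores: El Patio 58, Bombay Grill 42, Saffron 73, Basilico 72, The Elm 65. Winner: Saffron.
Instant-runoff — R1 El Patio 0, Bombay Grill 4, Saffron 10, Basilico 9, The Elm 8 (El Patio out); R2 Bombay Grill 4, Saffron 10, Basilico 9, The Elm 8 (Bombay Grill out); R3 Saffron 10, Basilico 13, The Elm 8 (The Elm out); R4 Saffron 10, Basilico 21 (Basilico winner). Winner: Basilico.
The two methods disagree.

no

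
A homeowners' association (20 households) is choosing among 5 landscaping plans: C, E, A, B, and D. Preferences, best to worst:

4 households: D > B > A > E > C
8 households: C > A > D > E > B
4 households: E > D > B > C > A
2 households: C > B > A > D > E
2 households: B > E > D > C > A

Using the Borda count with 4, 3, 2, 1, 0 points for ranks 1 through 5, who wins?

D

C: 4·0 + 8·4 + 4·1 + 2·4 + 2·1 = 46
E: 4·1 + 8·1 + 4·4 + 2·0 + 2·3 = 34
A: 4·2 + 8·3 + 4·0 + 2·2 + 2·0 = 36
B: 4·3 + 8·0 + 4·2 + 2·3 + 2·4 = 34
D: 4·4 + 8·2 + 4·3 + 2·1 + 2·2 = 50
D has the highest Borda score (50).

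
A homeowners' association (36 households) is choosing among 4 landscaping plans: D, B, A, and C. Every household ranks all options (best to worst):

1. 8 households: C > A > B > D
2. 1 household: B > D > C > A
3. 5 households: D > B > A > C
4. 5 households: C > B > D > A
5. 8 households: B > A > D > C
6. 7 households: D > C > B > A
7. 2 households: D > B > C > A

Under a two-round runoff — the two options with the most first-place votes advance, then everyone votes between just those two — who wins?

D

Round 1 first-place votes: D 14, B 9, A 0, C 13.
D and C advance.
Runoff: D is preferred to C by 23 voters; C by 13.
D wins the runoff.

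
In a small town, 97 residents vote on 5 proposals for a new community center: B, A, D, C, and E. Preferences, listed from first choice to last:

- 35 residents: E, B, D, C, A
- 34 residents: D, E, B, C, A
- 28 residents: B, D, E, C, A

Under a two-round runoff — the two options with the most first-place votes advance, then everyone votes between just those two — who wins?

D

Round 1 first-place votes: B 28, A 0, D 34, C 0, E 35.
E and D advance.
Runoff: E is preferred to D by 35 voters; D by 62.
D wins the runoff.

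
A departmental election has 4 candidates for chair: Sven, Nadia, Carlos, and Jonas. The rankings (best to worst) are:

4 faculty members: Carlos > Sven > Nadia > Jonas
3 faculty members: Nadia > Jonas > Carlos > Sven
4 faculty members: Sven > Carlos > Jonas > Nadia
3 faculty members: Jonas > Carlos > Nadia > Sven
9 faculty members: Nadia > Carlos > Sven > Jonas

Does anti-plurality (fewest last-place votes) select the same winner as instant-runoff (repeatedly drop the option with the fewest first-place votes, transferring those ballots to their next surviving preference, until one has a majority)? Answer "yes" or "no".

no

Anti-plurality — last-place votes: Sven 6, Nadia 4, Carlos 0, Jonas 13. Winner: Carlos.
Instant-runoff — R1 Sven 4, Nadia 12, Carlos 4, Jonas 3 (Nadia winner). Winner: Nadia.
The two methods disagree.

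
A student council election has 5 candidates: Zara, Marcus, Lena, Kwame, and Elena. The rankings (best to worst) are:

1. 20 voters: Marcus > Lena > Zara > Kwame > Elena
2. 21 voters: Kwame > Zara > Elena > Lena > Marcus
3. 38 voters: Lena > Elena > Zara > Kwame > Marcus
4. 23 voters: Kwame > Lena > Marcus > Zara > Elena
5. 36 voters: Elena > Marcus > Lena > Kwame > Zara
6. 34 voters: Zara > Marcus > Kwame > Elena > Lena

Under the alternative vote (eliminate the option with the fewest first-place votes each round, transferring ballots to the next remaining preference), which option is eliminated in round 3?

Elena

Round 1: Zara 34, Marcus 20, Lena 38, Kwame 44, Elena 36. Eliminate Marcus.
Round 2: Zara 34, Lena 58, Kwame 44, Elena 36. Eliminate Zara.
Round 3: Lena 58, Kwame 78, Elena 36. Eliminate Elena.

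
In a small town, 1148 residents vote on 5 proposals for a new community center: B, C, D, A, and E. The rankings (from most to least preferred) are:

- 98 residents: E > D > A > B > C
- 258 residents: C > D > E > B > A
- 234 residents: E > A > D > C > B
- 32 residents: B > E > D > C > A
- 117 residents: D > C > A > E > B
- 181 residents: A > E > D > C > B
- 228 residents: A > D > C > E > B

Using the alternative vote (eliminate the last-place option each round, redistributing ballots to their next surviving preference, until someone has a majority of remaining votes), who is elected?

Round 1: B 32, C 258, D 117, A 409, E 332. Eliminate B.
Round 2: C 258, D 117, A 409, E 364. Eliminate D.
Round 3: C 375, A 409, E 364. Eliminate E.
Round 4: C 407, A 741. A has a majority.

A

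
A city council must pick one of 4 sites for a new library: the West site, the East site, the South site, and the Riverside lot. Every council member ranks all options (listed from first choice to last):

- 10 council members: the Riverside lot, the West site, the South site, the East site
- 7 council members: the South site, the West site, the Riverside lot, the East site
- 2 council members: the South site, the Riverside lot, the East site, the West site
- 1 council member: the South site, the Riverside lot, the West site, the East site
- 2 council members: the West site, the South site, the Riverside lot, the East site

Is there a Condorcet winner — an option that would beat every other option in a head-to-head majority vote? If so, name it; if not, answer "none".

Checking pairwise contests:
the Riverside lot beats the West site 13–9.
the West site beats the East site 20–2.
the West site beats the South site 12–10.
the South site beats the Riverside lot 12–10.
Every option loses at least one head-to-head, so there is no Condorcet winner.

none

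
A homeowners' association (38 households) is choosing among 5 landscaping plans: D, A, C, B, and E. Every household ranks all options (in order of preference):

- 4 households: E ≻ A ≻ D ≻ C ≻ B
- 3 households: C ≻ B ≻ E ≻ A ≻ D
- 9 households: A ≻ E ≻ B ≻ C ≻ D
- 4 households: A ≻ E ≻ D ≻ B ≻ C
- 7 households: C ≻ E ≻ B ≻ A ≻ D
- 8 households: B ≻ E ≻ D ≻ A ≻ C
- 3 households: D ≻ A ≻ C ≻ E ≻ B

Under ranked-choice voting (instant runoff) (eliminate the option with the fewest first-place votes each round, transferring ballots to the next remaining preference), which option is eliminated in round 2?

Round 1: D 3, A 13, C 10, B 8, E 4. Eliminate D.
Round 2: A 16, C 10, B 8, E 4. Eliminate E.

E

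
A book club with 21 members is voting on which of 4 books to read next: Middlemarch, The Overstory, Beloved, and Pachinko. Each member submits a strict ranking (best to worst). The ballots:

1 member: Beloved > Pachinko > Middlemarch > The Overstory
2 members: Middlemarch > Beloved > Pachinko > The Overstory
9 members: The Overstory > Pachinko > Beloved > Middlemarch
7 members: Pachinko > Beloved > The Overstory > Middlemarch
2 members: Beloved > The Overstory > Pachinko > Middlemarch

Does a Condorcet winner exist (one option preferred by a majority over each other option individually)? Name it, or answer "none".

none

Checking pairwise contests:
The Overstory beats Middlemarch 18–3.
Beloved beats The Overstory 12–9.
Pachinko beats Beloved 16–5.
The Overstory beats Pachinko 11–10.
Every option loses at least one head-to-head, so there is no Condorcet winner.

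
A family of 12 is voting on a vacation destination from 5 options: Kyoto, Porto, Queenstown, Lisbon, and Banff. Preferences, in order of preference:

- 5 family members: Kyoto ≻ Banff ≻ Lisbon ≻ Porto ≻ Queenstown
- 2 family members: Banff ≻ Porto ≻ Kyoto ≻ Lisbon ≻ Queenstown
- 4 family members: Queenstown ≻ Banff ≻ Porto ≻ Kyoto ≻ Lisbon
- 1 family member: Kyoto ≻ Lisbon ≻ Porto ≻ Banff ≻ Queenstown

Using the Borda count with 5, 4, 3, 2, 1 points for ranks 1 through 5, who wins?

Banff

Kyoto: 5·5 + 2·3 + 4·2 + 1·5 = 44
Porto: 5·2 + 2·4 + 4·3 + 1·3 = 33
Queenstown: 5·1 + 2·1 + 4·5 + 1·1 = 28
Lisbon: 5·3 + 2·2 + 4·1 + 1·4 = 27
Banff: 5·4 + 2·5 + 4·4 + 1·2 = 48
Banff has the highest Borda score (48).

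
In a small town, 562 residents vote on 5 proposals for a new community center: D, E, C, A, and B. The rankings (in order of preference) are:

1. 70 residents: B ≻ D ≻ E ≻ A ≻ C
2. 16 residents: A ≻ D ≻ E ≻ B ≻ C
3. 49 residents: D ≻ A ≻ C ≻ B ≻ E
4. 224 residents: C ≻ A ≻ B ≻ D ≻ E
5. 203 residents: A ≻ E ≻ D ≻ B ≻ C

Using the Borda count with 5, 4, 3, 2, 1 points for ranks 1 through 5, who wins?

D: 70·4 + 16·4 + 49·5 + 224·2 + 203·3 = 1646
E: 70·3 + 16·3 + 49·1 + 224·1 + 203·4 = 1343
C: 70·1 + 16·1 + 49·3 + 224·5 + 203·1 = 1556
A: 70·2 + 16·5 + 49·4 + 224·4 + 203·5 = 2327
B: 70·5 + 16·2 + 49·2 + 224·3 + 203·2 = 1558
A has the highest Borda score (2327).

A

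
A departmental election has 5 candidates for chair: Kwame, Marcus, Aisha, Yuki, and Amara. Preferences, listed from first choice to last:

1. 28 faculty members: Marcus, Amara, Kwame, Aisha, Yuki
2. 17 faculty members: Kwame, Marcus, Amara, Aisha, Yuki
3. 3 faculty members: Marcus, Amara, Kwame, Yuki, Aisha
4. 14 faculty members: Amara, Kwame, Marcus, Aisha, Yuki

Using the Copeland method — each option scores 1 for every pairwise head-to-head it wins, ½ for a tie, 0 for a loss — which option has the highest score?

Marcus

Kwame: beats Aisha and Yuki; ties Marcus; loses to Amara → score 2.5.
Marcus: beats Aisha, Yuki, and Amara; ties Kwame → score 3.5.
Aisha: beats Yuki; loses to Kwame, Marcus, and Amara → score 1.
Yuki: loses to Kwame, Marcus, Aisha, and Amara → score 0.
Amara: beats Kwame, Aisha, and Yuki; loses to Marcus → score 3.
Marcus has the best pairwise record.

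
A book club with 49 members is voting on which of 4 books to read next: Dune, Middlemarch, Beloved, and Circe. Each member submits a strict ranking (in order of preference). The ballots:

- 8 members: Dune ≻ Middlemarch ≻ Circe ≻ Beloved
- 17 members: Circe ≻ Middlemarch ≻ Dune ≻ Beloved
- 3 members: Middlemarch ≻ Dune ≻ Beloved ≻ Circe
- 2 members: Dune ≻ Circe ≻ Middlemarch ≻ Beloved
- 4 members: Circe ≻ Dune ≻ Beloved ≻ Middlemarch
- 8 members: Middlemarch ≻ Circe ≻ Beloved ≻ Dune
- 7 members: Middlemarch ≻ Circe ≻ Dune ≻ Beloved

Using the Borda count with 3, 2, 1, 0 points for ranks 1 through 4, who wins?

Dune: 8·3 + 17·1 + 3·2 + 2·3 + 4·2 + 8·0 + 7·1 = 68
Middlemarch: 8·2 + 17·2 + 3·3 + 2·1 + 4·0 + 8·3 + 7·3 = 106
Beloved: 8·0 + 17·0 + 3·1 + 2·0 + 4·1 + 8·1 + 7·0 = 15
Circe: 8·1 + 17·3 + 3·0 + 2·2 + 4·3 + 8·2 + 7·2 = 105
Middlemarch has the highest Borda score (106).

Middlemarch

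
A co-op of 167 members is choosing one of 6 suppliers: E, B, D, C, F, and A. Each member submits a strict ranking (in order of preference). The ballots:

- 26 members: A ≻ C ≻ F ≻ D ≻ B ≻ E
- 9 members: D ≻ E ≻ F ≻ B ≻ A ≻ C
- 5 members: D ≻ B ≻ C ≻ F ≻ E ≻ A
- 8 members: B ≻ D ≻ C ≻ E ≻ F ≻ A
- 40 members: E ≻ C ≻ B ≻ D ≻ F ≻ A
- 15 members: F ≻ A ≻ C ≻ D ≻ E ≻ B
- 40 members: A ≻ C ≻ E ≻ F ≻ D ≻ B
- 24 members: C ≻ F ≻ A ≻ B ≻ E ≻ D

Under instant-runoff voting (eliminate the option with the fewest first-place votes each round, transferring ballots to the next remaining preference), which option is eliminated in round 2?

Round 1: E 40, B 8, D 14, C 24, F 15, A 66. Eliminate B.
Round 2: E 40, D 22, C 24, F 15, A 66. Eliminate F.

F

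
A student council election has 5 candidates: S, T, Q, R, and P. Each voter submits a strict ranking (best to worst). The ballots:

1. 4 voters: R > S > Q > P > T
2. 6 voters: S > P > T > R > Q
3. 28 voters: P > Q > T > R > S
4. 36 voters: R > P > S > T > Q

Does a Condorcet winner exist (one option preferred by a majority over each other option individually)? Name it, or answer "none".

R vs S: 68–6 for R.
R vs T: 40–34 for R.
R vs Q: 46–28 for R.
R vs P: 40–34 for R.
R beats every other option head-to-head.

R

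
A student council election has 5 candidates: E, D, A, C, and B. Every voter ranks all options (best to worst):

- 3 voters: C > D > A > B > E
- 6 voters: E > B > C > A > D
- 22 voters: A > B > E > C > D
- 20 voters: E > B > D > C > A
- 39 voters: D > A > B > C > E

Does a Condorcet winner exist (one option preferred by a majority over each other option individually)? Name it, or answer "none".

none

Checking pairwise contests:
A beats E 64–26.
E beats D 48–42.
D beats A 62–28.
E beats C 48–42.
A beats B 64–26.
Every option loses at least one head-to-head, so there is no Condorcet winner.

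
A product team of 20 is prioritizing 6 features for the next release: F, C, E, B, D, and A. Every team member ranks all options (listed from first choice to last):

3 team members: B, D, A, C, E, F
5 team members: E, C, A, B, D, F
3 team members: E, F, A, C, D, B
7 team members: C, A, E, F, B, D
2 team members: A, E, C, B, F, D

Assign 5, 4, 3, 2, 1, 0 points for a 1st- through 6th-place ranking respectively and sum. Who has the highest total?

C

F: 3·0 + 5·0 + 3·4 + 7·2 + 2·1 = 28
C: 3·2 + 5·4 + 3·2 + 7·5 + 2·3 = 73
E: 3·1 + 5·5 + 3·5 + 7·3 + 2·4 = 72
B: 3·5 + 5·2 + 3·0 + 7·1 + 2·2 = 36
D: 3·4 + 5·1 + 3·1 + 7·0 + 2·0 = 20
A: 3·3 + 5·3 + 3·3 + 7·4 + 2·5 = 71
C has the highest Borda score (73).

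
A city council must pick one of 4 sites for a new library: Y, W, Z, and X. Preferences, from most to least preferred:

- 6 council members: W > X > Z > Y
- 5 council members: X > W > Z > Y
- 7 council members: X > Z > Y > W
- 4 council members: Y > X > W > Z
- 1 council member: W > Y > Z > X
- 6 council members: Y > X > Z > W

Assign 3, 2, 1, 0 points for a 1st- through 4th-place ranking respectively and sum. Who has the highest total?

X

Y: 6·0 + 5·0 + 7·1 + 4·3 + 1·2 + 6·3 = 39
W: 6·3 + 5·2 + 7·0 + 4·1 + 1·3 + 6·0 = 35
Z: 6·1 + 5·1 + 7·2 + 4·0 + 1·1 + 6·1 = 32
X: 6·2 + 5·3 + 7·3 + 4·2 + 1·0 + 6·2 = 68
X has the highest Borda score (68).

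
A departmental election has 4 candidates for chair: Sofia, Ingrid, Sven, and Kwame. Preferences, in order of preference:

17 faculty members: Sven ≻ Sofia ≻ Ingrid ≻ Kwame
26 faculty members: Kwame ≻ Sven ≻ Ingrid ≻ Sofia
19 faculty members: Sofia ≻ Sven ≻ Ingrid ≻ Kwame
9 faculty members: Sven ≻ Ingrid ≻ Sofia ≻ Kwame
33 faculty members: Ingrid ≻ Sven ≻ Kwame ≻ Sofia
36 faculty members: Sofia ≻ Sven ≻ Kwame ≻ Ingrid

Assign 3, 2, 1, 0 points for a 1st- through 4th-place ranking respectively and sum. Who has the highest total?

Sofia: 17·2 + 26·0 + 19·3 + 9·1 + 33·0 + 36·3 = 208
Ingrid: 17·1 + 26·1 + 19·1 + 9·2 + 33·3 + 36·0 = 179
Sven: 17·3 + 26·2 + 19·2 + 9·3 + 33·2 + 36·2 = 306
Kwame: 17·0 + 26·3 + 19·0 + 9·0 + 33·1 + 36·1 = 147
Sven has the highest Borda score (306).

Sven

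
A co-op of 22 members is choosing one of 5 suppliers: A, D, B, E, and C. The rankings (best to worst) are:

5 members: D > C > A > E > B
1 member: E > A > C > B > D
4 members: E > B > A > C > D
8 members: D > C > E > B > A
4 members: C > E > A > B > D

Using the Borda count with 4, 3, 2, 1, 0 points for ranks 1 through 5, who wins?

C

A: 5·2 + 1·3 + 4·2 + 8·0 + 4·2 = 29
D: 5·4 + 1·0 + 4·0 + 8·4 + 4·0 = 52
B: 5·0 + 1·1 + 4·3 + 8·1 + 4·1 = 25
E: 5·1 + 1·4 + 4·4 + 8·2 + 4·3 = 53
C: 5·3 + 1·2 + 4·1 + 8·3 + 4·4 = 61
C has the highest Borda score (61).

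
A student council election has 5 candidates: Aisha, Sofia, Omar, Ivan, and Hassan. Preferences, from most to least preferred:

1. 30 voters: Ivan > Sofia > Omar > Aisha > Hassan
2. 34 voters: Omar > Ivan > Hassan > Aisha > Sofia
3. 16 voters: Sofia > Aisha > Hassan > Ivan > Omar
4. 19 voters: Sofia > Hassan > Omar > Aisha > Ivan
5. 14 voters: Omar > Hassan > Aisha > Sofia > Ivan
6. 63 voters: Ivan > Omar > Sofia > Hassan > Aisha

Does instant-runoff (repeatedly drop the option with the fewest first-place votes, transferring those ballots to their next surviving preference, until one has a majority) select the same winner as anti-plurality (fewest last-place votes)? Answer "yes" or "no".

no

Instant-runoff — R1 Aisha 0, Sofia 35, Omar 48, Ivan 93, Hassan 0 (Ivan winner). Winner: Ivan.
Anti-plurality — last-place votes: Aisha 63, Sofia 34, Omar 16, Ivan 33, Hassan 30. Winner: Omar.
The two methods disagree.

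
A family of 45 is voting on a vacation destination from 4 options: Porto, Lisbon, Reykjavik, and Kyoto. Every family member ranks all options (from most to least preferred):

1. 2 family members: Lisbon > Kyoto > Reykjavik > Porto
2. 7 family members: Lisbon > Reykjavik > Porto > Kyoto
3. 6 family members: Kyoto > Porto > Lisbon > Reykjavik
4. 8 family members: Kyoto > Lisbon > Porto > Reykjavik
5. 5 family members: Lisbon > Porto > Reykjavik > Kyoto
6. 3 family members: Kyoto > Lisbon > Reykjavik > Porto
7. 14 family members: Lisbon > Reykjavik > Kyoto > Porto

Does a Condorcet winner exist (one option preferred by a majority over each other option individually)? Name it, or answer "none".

Lisbon

Lisbon vs Porto: 39–6 for Lisbon.
Lisbon vs Reykjavik: 45–0 for Lisbon.
Lisbon vs Kyoto: 28–17 for Lisbon.
Lisbon beats every other option head-to-head.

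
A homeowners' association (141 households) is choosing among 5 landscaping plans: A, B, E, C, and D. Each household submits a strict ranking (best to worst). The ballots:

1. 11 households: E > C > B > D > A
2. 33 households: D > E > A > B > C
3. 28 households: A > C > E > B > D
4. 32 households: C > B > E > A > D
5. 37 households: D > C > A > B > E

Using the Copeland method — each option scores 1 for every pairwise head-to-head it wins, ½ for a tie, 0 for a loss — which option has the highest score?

A: beats B; loses to E, C, and D → score 1.
B: beats D; loses to A, E, and C → score 1.
E: beats A, B, and D; loses to C → score 3.
C: beats A, B, E, and D → score 4.
D: beats A; loses to B, E, and C → score 1.
C has the best pairwise record.

C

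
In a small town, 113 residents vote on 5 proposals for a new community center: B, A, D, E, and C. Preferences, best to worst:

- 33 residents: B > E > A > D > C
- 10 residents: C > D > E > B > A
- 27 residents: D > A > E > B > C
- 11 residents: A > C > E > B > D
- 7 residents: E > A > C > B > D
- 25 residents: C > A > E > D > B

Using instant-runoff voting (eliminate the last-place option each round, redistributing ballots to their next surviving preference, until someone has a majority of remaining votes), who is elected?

B

Round 1: B 33, A 11, D 27, E 7, C 35. Eliminate E.
Round 2: B 33, A 18, D 27, C 35. Eliminate A.
Round 3: B 33, D 27, C 53. Eliminate D.
Round 4: B 60, C 53. B has a majority.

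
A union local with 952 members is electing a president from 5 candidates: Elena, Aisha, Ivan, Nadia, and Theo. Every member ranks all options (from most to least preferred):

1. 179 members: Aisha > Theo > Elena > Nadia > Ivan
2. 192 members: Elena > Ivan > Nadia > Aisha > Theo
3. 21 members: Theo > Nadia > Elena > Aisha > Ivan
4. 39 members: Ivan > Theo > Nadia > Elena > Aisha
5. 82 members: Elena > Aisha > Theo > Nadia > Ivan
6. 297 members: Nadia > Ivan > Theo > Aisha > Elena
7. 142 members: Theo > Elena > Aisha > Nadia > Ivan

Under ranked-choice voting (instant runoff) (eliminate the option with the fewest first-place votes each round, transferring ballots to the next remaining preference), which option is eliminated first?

Ivan

Round 1: Elena 274, Aisha 179, Ivan 39, Nadia 297, Theo 163. Eliminate Ivan.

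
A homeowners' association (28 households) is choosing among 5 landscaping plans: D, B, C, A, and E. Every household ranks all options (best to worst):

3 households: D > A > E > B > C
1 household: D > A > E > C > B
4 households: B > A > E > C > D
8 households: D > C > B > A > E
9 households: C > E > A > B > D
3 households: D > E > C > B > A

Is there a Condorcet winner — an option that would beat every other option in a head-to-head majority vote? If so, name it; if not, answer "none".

D

D vs B: 15–13 for D.
D vs C: 15–13 for D.
D vs A: 15–13 for D.
D vs E: 15–13 for D.
D beats every other option head-to-head.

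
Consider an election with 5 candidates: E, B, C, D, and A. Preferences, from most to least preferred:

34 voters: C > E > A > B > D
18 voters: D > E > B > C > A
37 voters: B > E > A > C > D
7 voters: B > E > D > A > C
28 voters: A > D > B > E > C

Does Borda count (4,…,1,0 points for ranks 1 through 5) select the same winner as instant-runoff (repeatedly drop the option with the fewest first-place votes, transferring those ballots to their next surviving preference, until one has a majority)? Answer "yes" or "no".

Borda — scores: E 316, B 302, C 191, D 170, A 261. Winner: E.
Instant-runoff — R1 E 0, B 44, C 34, D 18, A 28 (E out); R2 B 44, C 34, D 18, A 28 (D out); R3 B 62, C 34, A 28 (A out); R4 B 90, C 34 (B winner). Winner: B.
The two methods disagree.

no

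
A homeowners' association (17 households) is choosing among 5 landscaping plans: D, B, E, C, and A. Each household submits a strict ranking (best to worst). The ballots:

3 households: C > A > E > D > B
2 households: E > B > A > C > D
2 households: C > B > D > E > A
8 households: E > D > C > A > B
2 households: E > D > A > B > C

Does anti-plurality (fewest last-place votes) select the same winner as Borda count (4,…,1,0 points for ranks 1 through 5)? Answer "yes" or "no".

Anti-plurality — last-place votes: D 2, B 11, E 0, C 2, A 2. Winner: E.
Borda — scores: D 37, B 14, E 56, C 38, A 25. Winner: E.
The two methods agree.

yes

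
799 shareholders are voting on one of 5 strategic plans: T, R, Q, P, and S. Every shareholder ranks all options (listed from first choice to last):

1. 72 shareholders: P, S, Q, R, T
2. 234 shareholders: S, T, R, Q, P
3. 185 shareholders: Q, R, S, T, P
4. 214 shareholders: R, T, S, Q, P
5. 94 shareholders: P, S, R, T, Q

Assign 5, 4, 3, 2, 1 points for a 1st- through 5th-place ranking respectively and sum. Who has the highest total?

T: 72·1 + 234·4 + 185·2 + 214·4 + 94·2 = 2422
R: 72·2 + 234·3 + 185·4 + 214·5 + 94·3 = 2938
Q: 72·3 + 234·2 + 185·5 + 214·2 + 94·1 = 2131
P: 72·5 + 234·1 + 185·1 + 214·1 + 94·5 = 1463
S: 72·4 + 234·5 + 185·3 + 214·3 + 94·4 = 3031
S has the highest Borda score (3031).

S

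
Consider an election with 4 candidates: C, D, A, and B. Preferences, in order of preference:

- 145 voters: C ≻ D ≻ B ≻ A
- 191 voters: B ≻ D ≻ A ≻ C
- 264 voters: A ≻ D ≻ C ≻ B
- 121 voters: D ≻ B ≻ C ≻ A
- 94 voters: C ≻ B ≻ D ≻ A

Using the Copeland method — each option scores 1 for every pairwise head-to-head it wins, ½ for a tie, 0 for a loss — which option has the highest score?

D

C: beats B; loses to D and A → score 1.
D: beats C, A, and B → score 3.
A: beats C; loses to D and B → score 1.
B: beats A; loses to C and D → score 1.
D has the best pairwise record.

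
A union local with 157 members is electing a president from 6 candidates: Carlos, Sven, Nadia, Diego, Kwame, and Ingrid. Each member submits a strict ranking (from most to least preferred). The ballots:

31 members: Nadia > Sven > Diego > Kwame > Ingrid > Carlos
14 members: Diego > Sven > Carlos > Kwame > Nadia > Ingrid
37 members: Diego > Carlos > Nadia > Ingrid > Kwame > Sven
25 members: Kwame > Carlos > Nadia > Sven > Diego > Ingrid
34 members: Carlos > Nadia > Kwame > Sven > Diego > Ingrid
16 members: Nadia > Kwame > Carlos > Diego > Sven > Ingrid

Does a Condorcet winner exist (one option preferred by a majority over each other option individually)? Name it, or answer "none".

Checking pairwise contests:
Diego beats Carlos 82–75.
Carlos beats Sven 112–45.
Carlos beats Nadia 110–47.
Sven beats Diego 90–67.
Carlos beats Kwame 85–72.
Carlos beats Ingrid 126–31.
Every option loses at least one head-to-head, so there is no Condorcet winner.

none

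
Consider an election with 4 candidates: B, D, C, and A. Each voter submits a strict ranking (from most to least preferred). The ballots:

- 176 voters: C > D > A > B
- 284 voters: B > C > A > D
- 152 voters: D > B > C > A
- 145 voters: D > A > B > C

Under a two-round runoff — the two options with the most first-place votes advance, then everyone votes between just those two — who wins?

Round 1 first-place votes: B 284, D 297, C 176, A 0.
D and B advance.
Runoff: D is preferred to B by 473 voters; B by 284.
D wins the runoff.

D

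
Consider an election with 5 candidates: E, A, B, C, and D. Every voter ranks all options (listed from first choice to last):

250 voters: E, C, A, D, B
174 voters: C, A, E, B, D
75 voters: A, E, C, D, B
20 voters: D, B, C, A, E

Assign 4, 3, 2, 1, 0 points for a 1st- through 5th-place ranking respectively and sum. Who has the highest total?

E: 250·4 + 174·2 + 75·3 + 20·0 = 1573
A: 250·2 + 174·3 + 75·4 + 20·1 = 1342
B: 250·0 + 174·1 + 75·0 + 20·3 = 234
C: 250·3 + 174·4 + 75·2 + 20·2 = 1636
D: 250·1 + 174·0 + 75·1 + 20·4 = 405
C has the highest Borda score (1636).

C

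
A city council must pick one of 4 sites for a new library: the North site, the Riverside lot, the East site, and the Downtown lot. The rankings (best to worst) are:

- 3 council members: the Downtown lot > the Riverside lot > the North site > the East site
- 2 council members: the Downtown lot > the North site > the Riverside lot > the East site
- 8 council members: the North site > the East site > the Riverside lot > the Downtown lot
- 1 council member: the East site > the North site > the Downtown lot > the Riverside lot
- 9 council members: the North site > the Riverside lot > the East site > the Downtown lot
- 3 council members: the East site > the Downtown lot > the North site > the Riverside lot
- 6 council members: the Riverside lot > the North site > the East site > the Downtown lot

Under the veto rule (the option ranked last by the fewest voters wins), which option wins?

the North site

Last-place votes: the North site 0, the Riverside lot 4, the East site 5, the Downtown lot 23.
the North site is ranked last by the fewest voters, so the North site wins.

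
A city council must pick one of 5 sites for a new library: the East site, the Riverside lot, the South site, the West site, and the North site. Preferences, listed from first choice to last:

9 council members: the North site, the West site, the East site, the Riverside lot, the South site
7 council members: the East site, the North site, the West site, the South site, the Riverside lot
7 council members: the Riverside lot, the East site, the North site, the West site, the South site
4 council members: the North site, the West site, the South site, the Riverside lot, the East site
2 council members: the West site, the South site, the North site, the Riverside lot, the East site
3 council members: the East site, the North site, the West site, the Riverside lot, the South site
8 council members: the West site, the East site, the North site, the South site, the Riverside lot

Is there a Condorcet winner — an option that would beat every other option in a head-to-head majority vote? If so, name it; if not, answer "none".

none

Checking pairwise contests:
the West site beats the East site 23–17.
the East site beats the Riverside lot 27–13.
the East site beats the South site 34–6.
the North site beats the West site 30–10.
the East site beats the North site 25–15.
Every option loses at least one head-to-head, so there is no Condorcet winner.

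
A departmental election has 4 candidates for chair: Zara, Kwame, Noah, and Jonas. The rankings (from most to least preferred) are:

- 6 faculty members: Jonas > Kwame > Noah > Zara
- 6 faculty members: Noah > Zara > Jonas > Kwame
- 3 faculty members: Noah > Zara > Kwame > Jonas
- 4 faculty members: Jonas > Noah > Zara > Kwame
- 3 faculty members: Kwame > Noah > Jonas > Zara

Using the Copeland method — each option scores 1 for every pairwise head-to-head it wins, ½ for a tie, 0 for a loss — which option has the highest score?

Zara: beats Kwame; loses to Noah and Jonas → score 1.
Kwame: loses to Zara, Noah, and Jonas → score 0.
Noah: beats Zara, Kwame, and Jonas → score 3.
Jonas: beats Zara and Kwame; loses to Noah → score 2.
Noah has the best pairwise record.

Noah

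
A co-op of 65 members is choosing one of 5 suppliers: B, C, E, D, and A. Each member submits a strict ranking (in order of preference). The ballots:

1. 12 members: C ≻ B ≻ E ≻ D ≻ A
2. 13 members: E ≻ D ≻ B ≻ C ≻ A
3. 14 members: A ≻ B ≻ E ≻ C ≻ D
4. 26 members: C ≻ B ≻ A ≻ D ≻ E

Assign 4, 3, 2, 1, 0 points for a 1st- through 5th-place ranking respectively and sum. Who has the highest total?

B

B: 12·3 + 13·2 + 14·3 + 26·3 = 182
C: 12·4 + 13·1 + 14·1 + 26·4 = 179
E: 12·2 + 13·4 + 14·2 + 26·0 = 104
D: 12·1 + 13·3 + 14·0 + 26·1 = 77
A: 12·0 + 13·0 + 14·4 + 26·2 = 108
B has the highest Borda score (182).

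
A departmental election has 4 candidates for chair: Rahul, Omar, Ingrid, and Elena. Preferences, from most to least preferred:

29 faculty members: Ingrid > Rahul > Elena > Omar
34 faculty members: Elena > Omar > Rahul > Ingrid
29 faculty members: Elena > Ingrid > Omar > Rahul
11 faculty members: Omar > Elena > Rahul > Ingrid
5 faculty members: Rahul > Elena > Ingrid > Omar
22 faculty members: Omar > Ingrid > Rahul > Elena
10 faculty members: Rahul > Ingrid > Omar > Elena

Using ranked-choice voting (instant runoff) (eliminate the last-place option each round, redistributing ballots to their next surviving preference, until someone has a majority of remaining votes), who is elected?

Round 1: Rahul 15, Omar 33, Ingrid 29, Elena 63. Eliminate Rahul.
Round 2: Omar 33, Ingrid 39, Elena 68. Eliminate Omar.
Round 3: Ingrid 61, Elena 79. Elena has a majority.

Elena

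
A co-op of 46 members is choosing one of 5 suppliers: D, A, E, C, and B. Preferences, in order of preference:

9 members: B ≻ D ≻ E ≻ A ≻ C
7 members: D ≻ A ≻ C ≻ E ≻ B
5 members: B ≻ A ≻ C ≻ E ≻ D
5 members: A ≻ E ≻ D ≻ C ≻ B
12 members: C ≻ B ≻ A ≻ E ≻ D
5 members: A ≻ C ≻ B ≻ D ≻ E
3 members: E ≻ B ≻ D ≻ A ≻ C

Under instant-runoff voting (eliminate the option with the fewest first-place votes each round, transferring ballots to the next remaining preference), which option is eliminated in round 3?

Round 1: D 7, A 10, E 3, C 12, B 14. Eliminate E.
Round 2: D 7, A 10, C 12, B 17. Eliminate D.
Round 3: A 17, C 12, B 17. Eliminate C.

C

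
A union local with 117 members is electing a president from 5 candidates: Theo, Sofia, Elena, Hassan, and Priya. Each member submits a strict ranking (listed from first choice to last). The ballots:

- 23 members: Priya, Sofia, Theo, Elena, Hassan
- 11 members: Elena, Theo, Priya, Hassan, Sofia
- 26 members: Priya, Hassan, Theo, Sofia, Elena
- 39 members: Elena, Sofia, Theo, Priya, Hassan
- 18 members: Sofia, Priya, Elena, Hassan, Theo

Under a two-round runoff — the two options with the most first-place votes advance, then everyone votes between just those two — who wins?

Priya

Round 1 first-place votes: Theo 0, Sofia 18, Elena 50, Hassan 0, Priya 49.
Elena and Priya advance.
Runoff: Elena is preferred to Priya by 50 voters; Priya by 67.
Priya wins the runoff.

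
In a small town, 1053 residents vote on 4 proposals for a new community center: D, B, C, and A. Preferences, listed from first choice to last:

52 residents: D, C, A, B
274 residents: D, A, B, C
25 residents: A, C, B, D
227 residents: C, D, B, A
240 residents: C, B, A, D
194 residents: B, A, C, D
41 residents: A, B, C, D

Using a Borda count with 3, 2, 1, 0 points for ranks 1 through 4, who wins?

D: 52·3 + 274·3 + 25·0 + 227·2 + 240·0 + 194·0 + 41·0 = 1432
B: 52·0 + 274·1 + 25·1 + 227·1 + 240·2 + 194·3 + 41·2 = 1670
C: 52·2 + 274·0 + 25·2 + 227·3 + 240·3 + 194·1 + 41·1 = 1790
A: 52·1 + 274·2 + 25·3 + 227·0 + 240·1 + 194·2 + 41·3 = 1426
C has the highest Borda score (1790).

C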